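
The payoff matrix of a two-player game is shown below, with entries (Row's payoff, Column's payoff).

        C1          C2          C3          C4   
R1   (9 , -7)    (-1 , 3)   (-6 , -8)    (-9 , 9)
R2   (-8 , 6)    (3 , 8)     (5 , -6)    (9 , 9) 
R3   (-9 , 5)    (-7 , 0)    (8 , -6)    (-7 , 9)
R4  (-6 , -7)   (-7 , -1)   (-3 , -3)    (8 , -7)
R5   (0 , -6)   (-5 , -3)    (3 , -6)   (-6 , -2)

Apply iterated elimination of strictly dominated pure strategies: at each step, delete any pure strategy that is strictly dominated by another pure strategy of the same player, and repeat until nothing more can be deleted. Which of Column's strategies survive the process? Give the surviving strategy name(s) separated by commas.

C4

Column's strategy C3 is strictly dominated by C2 (R1: 3>-8, R2: 8>-6, R3: 0>-6, R4: -1>-3, R5: -3>-6) and is removed.
For Row, R2 strictly dominates R3 on the remaining columns (C1: -8>-9, C2: 3>-7, C4: 9>-7); eliminate R3.
Column's strategy C1 is strictly dominated by C2 (R1: 3>-7, R2: 8>6, R4: -1>-7, R5: -3>-6) and is removed.
Row's strategy R1 is strictly dominated by R2 (C2: 3>-1, C4: 9>-9) and is removed.
For Row, R2 strictly dominates R4 on the remaining columns (C2: 3>-7, C4: 9>8); eliminate R4.
For Row, R2 strictly dominates R5 on the remaining columns (C2: 3>-5, C4: 9>-6); eliminate R5.
Column C2 is eliminated: C4 beats it against every remaining row (R2: 9>8).
Among the remaining strategies, none is strictly dominated by another pure strategy of the same player, so the elimination stops.
Surviving strategies — Row: {R2}; Column: {C4}.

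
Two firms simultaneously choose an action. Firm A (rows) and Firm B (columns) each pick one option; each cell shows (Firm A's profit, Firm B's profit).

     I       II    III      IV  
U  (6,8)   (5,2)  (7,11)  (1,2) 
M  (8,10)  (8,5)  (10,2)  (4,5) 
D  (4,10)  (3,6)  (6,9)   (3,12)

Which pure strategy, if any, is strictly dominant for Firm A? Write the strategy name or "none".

M vs U: I: 8>6, II: 8>5, III: 10>7, IV: 4>1.
M vs D: I: 8>4, II: 8>3, III: 10>6, IV: 4>3.
M strictly beats every other strategy against every opponent action, so it is strictly dominant.

M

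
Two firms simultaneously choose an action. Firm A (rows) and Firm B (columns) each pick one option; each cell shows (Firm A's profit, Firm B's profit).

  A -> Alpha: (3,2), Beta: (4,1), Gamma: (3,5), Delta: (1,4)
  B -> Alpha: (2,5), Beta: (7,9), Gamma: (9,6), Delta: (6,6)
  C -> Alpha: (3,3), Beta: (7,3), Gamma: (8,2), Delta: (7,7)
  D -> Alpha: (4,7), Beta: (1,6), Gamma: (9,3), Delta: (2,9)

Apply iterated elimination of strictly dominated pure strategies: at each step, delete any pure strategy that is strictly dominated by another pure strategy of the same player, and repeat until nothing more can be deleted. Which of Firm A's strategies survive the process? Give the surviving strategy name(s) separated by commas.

Column Alpha is eliminated: Delta beats it against every remaining row (A: 4>2, B: 6>5, C: 7>3, D: 9>7).
Row A is eliminated: B beats it against every remaining column (Beta: 7>4, Gamma: 9>3, Delta: 6>1).
Firm B's strategy Gamma is strictly dominated by Beta (B: 9>6, C: 3>2, D: 6>3) and is removed.
Row D is eliminated: B beats it against every remaining column (Beta: 7>1, Delta: 6>2).
Among the remaining strategies, none is strictly dominated by another pure strategy of the same player, so the elimination stops.
Surviving strategies — Firm A: {B, C}; Firm B: {Beta, Delta}.

B, C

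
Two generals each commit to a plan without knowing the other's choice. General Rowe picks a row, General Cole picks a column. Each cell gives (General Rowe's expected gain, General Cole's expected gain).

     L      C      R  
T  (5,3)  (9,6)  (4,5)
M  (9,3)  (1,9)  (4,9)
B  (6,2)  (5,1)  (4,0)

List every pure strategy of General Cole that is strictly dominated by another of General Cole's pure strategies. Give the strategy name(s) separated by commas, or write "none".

none

L is not dominated — it holds its own against C at B (2>1); R at B (2>0).
C is not dominated — it holds its own against L at T (6>3); R at T (6>5).
R: no other strategy beats it everywhere (L at T (5>3); C at M (9=9)).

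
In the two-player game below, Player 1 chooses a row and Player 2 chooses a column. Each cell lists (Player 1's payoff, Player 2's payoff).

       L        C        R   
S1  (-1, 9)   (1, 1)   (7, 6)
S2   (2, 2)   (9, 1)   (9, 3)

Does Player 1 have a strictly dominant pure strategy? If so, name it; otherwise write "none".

S2

S2 vs S1: L: 2>-1, C: 9>1, R: 9>7.
S2 strictly beats every other strategy against every opponent action, so it is strictly dominant.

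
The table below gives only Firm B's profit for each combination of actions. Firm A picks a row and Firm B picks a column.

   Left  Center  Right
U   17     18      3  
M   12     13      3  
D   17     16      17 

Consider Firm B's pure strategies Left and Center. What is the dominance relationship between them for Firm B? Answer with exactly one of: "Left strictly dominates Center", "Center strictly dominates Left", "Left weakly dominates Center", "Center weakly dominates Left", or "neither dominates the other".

neither dominates the other

Compare Left to Center across each choice by Firm A: U: 17<18, M: 12<13, D: 17>16.
Left does better at D but worse at U, M; neither strategy dominates the other.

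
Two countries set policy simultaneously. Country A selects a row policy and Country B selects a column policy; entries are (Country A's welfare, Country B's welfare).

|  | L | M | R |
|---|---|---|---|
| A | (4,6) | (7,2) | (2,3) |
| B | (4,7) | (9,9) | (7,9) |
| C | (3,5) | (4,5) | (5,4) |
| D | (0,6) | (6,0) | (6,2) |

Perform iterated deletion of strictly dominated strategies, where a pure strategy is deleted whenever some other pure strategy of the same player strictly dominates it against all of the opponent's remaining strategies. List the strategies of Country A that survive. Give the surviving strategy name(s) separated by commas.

A, B

For Country A, B strictly dominates C on the remaining columns (L: 4>3, M: 9>4, R: 7>5); eliminate C.
Row D is eliminated: B beats it against every remaining column (L: 4>0, M: 9>6, R: 7>6).
Among the remaining strategies, none is strictly dominated by another pure strategy of the same player, so the elimination stops.
Surviving strategies — Country A: {A, B}; Country B: {L, M, R}.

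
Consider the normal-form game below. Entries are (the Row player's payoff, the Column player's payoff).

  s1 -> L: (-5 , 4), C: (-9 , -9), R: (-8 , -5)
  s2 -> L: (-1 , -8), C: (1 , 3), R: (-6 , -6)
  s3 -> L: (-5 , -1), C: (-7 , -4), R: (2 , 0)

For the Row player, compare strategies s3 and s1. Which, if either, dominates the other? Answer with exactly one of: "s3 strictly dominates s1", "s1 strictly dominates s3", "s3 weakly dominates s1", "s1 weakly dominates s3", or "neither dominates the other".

s3 weakly dominates s1

Compare s3 to s1 across each choice by the Column player: L: -5=-5, C: -7>-9, R: 2>-8.
s3 is at least as good everywhere and strictly better somewhere (tied only at L), so s3 weakly but not strictly dominates s1.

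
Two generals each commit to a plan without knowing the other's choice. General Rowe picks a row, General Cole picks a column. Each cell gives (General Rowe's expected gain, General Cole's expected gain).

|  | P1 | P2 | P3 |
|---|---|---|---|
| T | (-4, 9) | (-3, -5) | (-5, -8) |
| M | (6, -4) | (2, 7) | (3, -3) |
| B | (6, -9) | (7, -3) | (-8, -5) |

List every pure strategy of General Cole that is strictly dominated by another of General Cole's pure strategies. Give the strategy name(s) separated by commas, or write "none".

Nothing dominates P1: P2 at T (9>-5); P3 at T (9>-8).
P2 is not dominated — it holds its own against P1 at M (7>-4); P3 at T (-5>-8).
P2 strictly dominates P3 — T: -5>-8, M: 7>-3, B: -3>-5.

P3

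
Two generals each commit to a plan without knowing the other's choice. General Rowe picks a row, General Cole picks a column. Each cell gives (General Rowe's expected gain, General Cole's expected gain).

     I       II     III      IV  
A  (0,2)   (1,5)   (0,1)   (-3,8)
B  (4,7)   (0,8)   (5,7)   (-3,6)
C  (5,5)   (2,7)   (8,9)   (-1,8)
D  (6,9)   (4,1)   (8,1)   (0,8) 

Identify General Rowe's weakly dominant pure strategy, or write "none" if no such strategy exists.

D

D vs A: I: 6>0, II: 4>1, III: 8>0, IV: 0>-3.
D vs B: I: 6>4, II: 4>0, III: 8>5, IV: 0>-3.
D vs C: I: 6>5, II: 4>2, III: 8=8, IV: 0>-1.
D is at least as good as every other strategy against every opponent action, so it is weakly dominant.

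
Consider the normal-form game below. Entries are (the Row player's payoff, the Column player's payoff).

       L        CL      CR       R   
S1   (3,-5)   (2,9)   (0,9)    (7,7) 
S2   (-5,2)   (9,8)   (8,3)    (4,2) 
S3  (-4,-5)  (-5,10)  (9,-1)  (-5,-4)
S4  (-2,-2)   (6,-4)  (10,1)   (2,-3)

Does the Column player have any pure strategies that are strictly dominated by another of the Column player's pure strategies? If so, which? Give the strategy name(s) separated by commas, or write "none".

L: dominated, since CR does at least as well everywhere (S1: 9>-5, S2: 3>2, S3: -1>-5, S4: 1>-2).
CL: no other strategy beats it everywhere (L at S1 (9>-5); CR at S1 (9=9); R at S1 (9>7)).
CR: no other strategy beats it everywhere (L at S1 (9>-5); CL at S1 (9=9); R at S1 (9>7)).
CR strictly dominates R — S1: 9>7, S2: 3>2, S3: -1>-4, S4: 1>-3.

L, R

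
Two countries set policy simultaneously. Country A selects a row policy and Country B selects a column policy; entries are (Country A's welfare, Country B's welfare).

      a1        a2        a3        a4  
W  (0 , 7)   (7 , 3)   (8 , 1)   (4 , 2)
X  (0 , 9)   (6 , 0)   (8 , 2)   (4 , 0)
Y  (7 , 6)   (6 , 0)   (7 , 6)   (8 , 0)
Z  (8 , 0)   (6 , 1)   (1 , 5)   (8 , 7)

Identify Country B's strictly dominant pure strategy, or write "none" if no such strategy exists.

none

a1 fails to dominate a2 at Z (0<1).
a2 fails to dominate a1 at W (3<7).
a3 fails to dominate a1 at W (1<7).
a4 fails to dominate a1 at W (2<7).
No single strategy dominates all the others.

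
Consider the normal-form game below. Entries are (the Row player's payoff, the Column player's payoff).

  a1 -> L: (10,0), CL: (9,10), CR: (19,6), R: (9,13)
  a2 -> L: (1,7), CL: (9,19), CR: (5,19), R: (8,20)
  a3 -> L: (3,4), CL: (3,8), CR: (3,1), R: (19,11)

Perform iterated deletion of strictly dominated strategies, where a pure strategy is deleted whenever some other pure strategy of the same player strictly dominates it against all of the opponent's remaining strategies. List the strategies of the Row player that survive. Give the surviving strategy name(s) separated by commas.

a3

The Column player's strategy L is strictly dominated by CL (a1: 10>0, a2: 19>7, a3: 8>4) and is removed.
For the Column player, R strictly dominates CL on the remaining rows (a1: 13>10, a2: 20>19, a3: 11>8); eliminate CL.
Row a2 is eliminated: a1 beats it against every remaining column (CR: 19>5, R: 9>8).
The Column player's strategy CR is strictly dominated by R (a1: 13>6, a3: 11>1) and is removed.
The Row player's strategy a1 is strictly dominated by a3 (R: 19>9) and is removed.
Among the remaining strategies, none is strictly dominated by another pure strategy of the same player, so the elimination stops.
Surviving strategies — the Row player: {a3}; the Column player: {R}.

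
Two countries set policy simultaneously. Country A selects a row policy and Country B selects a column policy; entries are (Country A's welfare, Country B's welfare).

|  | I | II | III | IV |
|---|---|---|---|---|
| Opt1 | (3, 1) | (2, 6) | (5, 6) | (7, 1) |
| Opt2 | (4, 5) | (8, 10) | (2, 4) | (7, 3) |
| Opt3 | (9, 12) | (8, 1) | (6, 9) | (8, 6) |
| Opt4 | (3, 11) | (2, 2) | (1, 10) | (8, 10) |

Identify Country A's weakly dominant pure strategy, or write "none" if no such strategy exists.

Opt3

Opt3 vs Opt1: I: 9>3, II: 8>2, III: 6>5, IV: 8>7.
Opt3 vs Opt2: I: 9>4, II: 8=8, III: 6>2, IV: 8>7.
Opt3 vs Opt4: I: 9>3, II: 8>2, III: 6>1, IV: 8=8.
Opt3 is at least as good as every other strategy against every opponent action, so it is weakly dominant.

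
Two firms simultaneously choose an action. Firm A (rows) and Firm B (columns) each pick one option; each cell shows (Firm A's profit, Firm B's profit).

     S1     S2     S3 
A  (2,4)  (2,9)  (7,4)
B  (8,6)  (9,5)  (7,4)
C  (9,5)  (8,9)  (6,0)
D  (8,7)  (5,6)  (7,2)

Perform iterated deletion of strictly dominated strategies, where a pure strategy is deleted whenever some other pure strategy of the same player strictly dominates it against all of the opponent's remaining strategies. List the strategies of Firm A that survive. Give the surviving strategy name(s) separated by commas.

For Firm B, S2 strictly dominates S3 on the remaining rows (A: 9>4, B: 5>4, C: 9>0, D: 6>2); eliminate S3.
For Firm A, B strictly dominates A on the remaining columns (S1: 8>2, S2: 9>2); eliminate A.
For Firm A, C strictly dominates D on the remaining columns (S1: 9>8, S2: 8>5); eliminate D.
Among the remaining strategies, none is strictly dominated by another pure strategy of the same player, so the elimination stops.
Surviving strategies — Firm A: {B, C}; Firm B: {S1, S2}.

B, C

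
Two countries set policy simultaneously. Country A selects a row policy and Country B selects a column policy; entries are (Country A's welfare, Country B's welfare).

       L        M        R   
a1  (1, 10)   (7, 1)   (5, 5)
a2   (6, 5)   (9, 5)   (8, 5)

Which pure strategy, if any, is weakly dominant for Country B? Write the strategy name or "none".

L vs M: a1: 10>1, a2: 5=5.
L vs R: a1: 10>5, a2: 5=5.
L is at least as good as every other strategy against every opponent action, so it is weakly dominant.

L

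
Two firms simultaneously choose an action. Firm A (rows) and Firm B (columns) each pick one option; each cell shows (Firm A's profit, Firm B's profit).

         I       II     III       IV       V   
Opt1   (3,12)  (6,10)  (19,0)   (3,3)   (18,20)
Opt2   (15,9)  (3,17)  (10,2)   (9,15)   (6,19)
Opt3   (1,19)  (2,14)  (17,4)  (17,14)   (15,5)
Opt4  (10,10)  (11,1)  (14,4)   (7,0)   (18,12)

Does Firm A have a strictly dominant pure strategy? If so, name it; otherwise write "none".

none

Opt1 fails to dominate Opt2 at I (3<15).
Opt2 fails to dominate Opt1 at II (3<6).
Opt3 fails to dominate Opt1 at I (1<3).
Opt4 fails to dominate Opt1 at III (14<19).
No single strategy dominates all the others.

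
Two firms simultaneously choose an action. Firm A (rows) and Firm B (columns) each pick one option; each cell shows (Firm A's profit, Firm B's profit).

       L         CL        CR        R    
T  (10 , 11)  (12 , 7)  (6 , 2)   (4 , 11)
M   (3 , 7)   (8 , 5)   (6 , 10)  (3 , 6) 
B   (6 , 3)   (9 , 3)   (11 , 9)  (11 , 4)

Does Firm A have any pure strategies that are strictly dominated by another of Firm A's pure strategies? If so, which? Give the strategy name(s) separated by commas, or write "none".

T: no other strategy beats it everywhere (M at L (10>3); B at L (10>6)).
M: dominated, since B does at least as well everywhere (L: 6>3, CL: 9>8, CR: 11>6, R: 11>3).
B: no other strategy beats it everywhere (T at CR (11>6); M at L (6>3)).

M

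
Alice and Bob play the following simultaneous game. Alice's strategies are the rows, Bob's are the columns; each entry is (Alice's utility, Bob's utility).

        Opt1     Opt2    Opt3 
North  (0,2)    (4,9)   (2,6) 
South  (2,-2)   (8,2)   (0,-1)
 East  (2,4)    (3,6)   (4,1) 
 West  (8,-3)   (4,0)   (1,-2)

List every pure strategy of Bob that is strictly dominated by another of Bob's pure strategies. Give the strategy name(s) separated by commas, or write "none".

Opt1, Opt3

Opt1 is strictly dominated by Opt2 (North: 9>2, South: 2>-2, East: 6>4, West: 0>-3).
Nothing dominates Opt2: Opt1 at North (9>2); Opt3 at North (9>6).
Opt3 is strictly dominated by Opt2 (North: 9>6, South: 2>-1, East: 6>1, West: 0>-2).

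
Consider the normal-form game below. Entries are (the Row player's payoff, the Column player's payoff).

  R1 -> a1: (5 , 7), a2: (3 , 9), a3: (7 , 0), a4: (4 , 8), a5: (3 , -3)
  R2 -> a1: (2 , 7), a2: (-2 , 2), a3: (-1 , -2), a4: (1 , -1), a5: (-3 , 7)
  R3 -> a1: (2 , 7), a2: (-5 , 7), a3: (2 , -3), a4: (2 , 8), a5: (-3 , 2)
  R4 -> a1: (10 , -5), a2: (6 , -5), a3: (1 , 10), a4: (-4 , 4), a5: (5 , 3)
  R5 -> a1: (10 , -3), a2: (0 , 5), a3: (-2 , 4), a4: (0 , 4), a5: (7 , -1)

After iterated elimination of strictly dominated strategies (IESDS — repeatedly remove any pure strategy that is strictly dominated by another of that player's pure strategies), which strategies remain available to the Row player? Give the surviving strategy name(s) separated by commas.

Row R2 is eliminated: R1 beats it against every remaining column (a1: 5>2, a2: 3>-2, a3: 7>-1, a4: 4>1, a5: 3>-3).
The Row player's strategy R3 is strictly dominated by R1 (a1: 5>2, a2: 3>-5, a3: 7>2, a4: 4>2, a5: 3>-3) and is removed.
For the Column player, a4 strictly dominates a1 on the remaining rows (R1: 8>7, R4: 4>-5, R5: 4>-3); eliminate a1.
Column a5 is eliminated: a3 beats it against every remaining row (R1: 0>-3, R4: 10>3, R5: 4>-1).
The Row player's strategy R5 is strictly dominated by R1 (a2: 3>0, a3: 7>-2, a4: 4>0) and is removed.
Among the remaining strategies, none is strictly dominated by another pure strategy of the same player, so the elimination stops.
Surviving strategies — the Row player: {R1, R4}; the Column player: {a2, a3, a4}.

R1, R4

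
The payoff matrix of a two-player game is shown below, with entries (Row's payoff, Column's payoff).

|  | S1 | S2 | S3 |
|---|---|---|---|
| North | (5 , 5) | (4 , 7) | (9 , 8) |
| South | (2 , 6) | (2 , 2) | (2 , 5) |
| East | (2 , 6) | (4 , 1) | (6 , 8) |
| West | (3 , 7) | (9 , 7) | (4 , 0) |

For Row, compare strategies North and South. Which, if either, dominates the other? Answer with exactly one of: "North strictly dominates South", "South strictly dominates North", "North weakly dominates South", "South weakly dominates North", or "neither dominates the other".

Compare North to South across every action of Column: S1: 5>2, S2: 4>2, S3: 9>2.
North gives a strictly higher payoff against every action of Column, so North strictly dominates South.

North strictly dominates South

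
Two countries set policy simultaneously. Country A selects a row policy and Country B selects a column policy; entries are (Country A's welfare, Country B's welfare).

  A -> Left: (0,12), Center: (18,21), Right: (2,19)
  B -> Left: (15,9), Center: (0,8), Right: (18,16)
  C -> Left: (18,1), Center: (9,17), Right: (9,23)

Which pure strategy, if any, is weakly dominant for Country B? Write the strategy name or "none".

Left fails to dominate Center at A (12<21).
Center fails to dominate Left at B (8<9).
Right fails to dominate Center at A (19<21).
No single strategy dominates all the others.

none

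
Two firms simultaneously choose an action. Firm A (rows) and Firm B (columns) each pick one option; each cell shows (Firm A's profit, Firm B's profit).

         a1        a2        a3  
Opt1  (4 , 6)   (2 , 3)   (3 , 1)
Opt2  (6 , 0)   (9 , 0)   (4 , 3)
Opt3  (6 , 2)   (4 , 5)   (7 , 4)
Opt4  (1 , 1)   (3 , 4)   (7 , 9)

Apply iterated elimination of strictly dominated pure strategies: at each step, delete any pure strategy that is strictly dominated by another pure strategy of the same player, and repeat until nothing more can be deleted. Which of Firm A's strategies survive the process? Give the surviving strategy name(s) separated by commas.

Opt2, Opt3, Opt4

Firm A's strategy Opt1 is strictly dominated by Opt2 (a1: 6>4, a2: 9>2, a3: 4>3) and is removed.
Column a1 is eliminated: a3 beats it against every remaining row (Opt2: 3>0, Opt3: 4>2, Opt4: 9>1).
Among the remaining strategies, none is strictly dominated by another pure strategy of the same player, so the elimination stops.
Surviving strategies — Firm A: {Opt2, Opt3, Opt4}; Firm B: {a2, a3}.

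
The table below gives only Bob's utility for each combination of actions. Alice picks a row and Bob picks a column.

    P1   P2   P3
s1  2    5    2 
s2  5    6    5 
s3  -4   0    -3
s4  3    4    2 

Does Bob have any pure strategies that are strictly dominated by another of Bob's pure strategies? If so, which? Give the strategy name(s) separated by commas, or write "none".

P1, P3

P2 strictly dominates P1 — s1: 5>2, s2: 6>5, s3: 0>-4, s4: 4>3.
Nothing dominates P2: P1 at s1 (5>2); P3 at s1 (5>2).
P2 strictly dominates P3 — s1: 5>2, s2: 6>5, s3: 0>-3, s4: 4>2.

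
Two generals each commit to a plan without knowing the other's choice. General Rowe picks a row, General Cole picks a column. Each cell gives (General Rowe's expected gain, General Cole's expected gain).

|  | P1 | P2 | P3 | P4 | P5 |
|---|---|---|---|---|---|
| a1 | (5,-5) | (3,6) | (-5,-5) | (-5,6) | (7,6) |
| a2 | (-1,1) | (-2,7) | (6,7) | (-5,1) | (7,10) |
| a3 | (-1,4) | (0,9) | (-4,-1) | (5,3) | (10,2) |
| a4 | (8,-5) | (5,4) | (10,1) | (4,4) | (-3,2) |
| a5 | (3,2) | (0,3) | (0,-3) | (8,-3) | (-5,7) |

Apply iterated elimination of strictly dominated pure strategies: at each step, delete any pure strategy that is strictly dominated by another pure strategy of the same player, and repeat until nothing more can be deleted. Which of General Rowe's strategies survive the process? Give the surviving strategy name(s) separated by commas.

Column P1 is eliminated: P2 beats it against every remaining row (a1: 6>-5, a2: 7>1, a3: 9>4, a4: 4>-5, a5: 3>2).
General Cole's strategy P3 is strictly dominated by P5 (a1: 6>-5, a2: 10>7, a3: 2>-1, a4: 2>1, a5: 7>-3) and is removed.
Row a2 is eliminated: a3 beats it against every remaining column (P2: 0>-2, P4: 5>-5, P5: 10>7).
Among the remaining strategies, none is strictly dominated by another pure strategy of the same player, so the elimination stops.
Surviving strategies — General Rowe: {a1, a3, a4, a5}; General Cole: {P2, P4, P5}.

a1, a3, a4, a5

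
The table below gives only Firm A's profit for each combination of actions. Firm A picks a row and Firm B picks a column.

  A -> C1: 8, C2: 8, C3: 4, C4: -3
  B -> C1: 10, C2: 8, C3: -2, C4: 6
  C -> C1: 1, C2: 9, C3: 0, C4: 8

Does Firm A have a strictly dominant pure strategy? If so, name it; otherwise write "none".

none

A fails to dominate B at C1 (8<10).
B fails to dominate A at C2 (8=8).
C fails to dominate A at C1 (1<8).
No single strategy dominates all the others.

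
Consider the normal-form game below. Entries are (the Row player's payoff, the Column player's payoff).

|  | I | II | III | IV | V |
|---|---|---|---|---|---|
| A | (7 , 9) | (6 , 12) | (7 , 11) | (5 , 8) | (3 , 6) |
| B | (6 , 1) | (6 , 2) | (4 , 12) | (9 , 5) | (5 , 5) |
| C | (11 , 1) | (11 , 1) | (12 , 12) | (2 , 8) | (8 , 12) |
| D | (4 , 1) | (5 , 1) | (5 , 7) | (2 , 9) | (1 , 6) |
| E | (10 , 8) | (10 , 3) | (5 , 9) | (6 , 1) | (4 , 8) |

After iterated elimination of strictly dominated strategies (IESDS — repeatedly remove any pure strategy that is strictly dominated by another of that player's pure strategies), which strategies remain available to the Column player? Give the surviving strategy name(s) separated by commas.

III, V

The Row player's strategy D is strictly dominated by A (I: 7>4, II: 6>5, III: 7>5, IV: 5>2, V: 3>1) and is removed.
For the Column player, III strictly dominates I on the remaining rows (A: 11>9, B: 12>1, C: 12>1, E: 9>8); eliminate I.
The Column player's strategy IV is strictly dominated by III (A: 11>8, B: 12>5, C: 12>8, E: 9>1) and is removed.
For the Row player, C strictly dominates A on the remaining columns (II: 11>6, III: 12>7, V: 8>3); eliminate A.
Row B is eliminated: C beats it against every remaining column (II: 11>6, III: 12>4, V: 8>5).
The Row player's strategy E is strictly dominated by C (II: 11>10, III: 12>5, V: 8>4) and is removed.
Column II is eliminated: III beats it against every remaining row (C: 12>1).
Among the remaining strategies, none is strictly dominated by another pure strategy of the same player, so the elimination stops.
Surviving strategies — the Row player: {C}; the Column player: {III, V}.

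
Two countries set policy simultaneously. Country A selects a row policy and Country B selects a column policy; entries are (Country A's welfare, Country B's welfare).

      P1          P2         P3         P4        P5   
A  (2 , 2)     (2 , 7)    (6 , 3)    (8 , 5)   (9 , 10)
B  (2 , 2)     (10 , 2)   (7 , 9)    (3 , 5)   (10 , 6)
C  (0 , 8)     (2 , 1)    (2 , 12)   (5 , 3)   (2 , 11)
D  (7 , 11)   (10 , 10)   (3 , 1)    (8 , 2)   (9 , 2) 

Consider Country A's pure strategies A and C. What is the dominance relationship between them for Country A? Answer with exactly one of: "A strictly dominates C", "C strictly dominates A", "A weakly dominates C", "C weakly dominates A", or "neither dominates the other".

A weakly dominates C

A's payoffs vs C's, by Country B's action — P1: 2>0, P2: 2=2, P3: 6>2, P4: 8>5, P5: 9>2.
A is at least as good everywhere and strictly better somewhere (tied only at P2), so A weakly but not strictly dominates C.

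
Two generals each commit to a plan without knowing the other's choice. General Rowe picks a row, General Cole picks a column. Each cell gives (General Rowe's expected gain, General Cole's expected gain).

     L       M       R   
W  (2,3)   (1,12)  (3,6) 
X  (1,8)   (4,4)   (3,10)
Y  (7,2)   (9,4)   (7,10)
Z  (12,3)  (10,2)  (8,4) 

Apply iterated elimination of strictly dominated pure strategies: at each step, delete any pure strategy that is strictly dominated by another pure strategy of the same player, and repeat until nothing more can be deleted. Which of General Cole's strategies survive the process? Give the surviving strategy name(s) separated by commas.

General Rowe's strategy W is strictly dominated by Y (L: 7>2, M: 9>1, R: 7>3) and is removed.
Row X is eliminated: Y beats it against every remaining column (L: 7>1, M: 9>4, R: 7>3).
For General Rowe, Z strictly dominates Y on the remaining columns (L: 12>7, M: 10>9, R: 8>7); eliminate Y.
Column L is eliminated: R beats it against every remaining row (Z: 4>3).
General Cole's strategy M is strictly dominated by R (Z: 4>2) and is removed.
Among the remaining strategies, none is strictly dominated by another pure strategy of the same player, so the elimination stops.
Surviving strategies — General Rowe: {Z}; General Cole: {R}.

R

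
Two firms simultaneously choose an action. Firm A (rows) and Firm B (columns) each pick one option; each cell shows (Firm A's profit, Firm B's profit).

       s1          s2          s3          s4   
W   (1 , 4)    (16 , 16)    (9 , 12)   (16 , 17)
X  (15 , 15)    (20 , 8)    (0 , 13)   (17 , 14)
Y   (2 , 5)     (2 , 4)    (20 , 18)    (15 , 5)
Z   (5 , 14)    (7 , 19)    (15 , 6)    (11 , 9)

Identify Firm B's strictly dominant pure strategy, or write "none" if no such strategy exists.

none

s1 fails to dominate s2 at W (4<16).
s2 fails to dominate s1 at X (8<15).
s3 fails to dominate s1 at X (13<15).
s4 fails to dominate s1 at X (14<15).
No single strategy dominates all the others.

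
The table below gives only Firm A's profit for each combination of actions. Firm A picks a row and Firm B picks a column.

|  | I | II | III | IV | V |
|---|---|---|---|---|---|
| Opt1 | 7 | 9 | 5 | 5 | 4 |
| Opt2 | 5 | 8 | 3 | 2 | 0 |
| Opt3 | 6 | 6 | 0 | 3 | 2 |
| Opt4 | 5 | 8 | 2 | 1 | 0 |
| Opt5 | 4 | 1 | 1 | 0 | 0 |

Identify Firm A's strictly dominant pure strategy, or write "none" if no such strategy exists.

Opt1 vs Opt2: I: 7>5, II: 9>8, III: 5>3, IV: 5>2, V: 4>0.
Opt1 vs Opt3: I: 7>6, II: 9>6, III: 5>0, IV: 5>3, V: 4>2.
Opt1 vs Opt4: I: 7>5, II: 9>8, III: 5>2, IV: 5>1, V: 4>0.
Opt1 vs Opt5: I: 7>4, II: 9>1, III: 5>1, IV: 5>0, V: 4>0.
Opt1 strictly beats every other strategy against every opponent action, so it is strictly dominant.

Opt1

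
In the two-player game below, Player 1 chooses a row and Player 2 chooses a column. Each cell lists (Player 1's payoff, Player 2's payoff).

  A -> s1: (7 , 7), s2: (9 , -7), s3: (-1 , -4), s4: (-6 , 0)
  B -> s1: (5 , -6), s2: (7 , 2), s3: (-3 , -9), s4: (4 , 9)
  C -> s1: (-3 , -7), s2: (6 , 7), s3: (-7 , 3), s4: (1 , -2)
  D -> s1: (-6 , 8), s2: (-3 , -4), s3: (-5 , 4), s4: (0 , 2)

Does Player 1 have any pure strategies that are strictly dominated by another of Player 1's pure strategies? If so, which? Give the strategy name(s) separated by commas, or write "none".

A is not dominated — it holds its own against B at s1 (7>5); C at s1 (7>-3); D at s1 (7>-6).
B: no other strategy beats it everywhere (A at s4 (4>-6); C at s1 (5>-3); D at s1 (5>-6)).
B strictly dominates C — s1: 5>-3, s2: 7>6, s3: -3>-7, s4: 4>1.
D is strictly dominated by B (s1: 5>-6, s2: 7>-3, s3: -3>-5, s4: 4>0).

C, D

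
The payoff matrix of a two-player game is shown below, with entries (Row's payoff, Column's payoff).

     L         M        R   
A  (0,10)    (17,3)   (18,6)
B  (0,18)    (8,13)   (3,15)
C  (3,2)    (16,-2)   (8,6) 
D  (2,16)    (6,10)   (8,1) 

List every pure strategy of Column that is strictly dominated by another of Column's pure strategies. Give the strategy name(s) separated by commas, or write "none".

L is not dominated — it holds its own against M at A (10>3); R at A (10>6).
M is strictly dominated by L (A: 10>3, B: 18>13, C: 2>-2, D: 16>10).
R: no other strategy beats it everywhere (L at C (6>2); M at A (6>3)).

M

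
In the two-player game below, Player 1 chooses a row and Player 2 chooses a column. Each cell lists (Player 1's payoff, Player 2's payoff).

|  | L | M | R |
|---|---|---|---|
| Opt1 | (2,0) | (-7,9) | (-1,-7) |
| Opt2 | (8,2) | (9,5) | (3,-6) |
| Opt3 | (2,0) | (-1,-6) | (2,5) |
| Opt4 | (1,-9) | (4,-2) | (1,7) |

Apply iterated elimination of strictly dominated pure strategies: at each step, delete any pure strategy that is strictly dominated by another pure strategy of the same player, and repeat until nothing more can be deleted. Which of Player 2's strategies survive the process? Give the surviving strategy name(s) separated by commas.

For Player 1, Opt2 strictly dominates Opt1 on the remaining columns (L: 8>2, M: 9>-7, R: 3>-1); eliminate Opt1.
Row Opt3 is eliminated: Opt2 beats it against every remaining column (L: 8>2, M: 9>-1, R: 3>2).
For Player 1, Opt2 strictly dominates Opt4 on the remaining columns (L: 8>1, M: 9>4, R: 3>1); eliminate Opt4.
For Player 2, M strictly dominates L on the remaining rows (Opt2: 5>2); eliminate L.
Player 2's strategy R is strictly dominated by M (Opt2: 5>-6) and is removed.
Among the remaining strategies, none is strictly dominated by another pure strategy of the same player, so the elimination stops.
Surviving strategies — Player 1: {Opt2}; Player 2: {M}.

M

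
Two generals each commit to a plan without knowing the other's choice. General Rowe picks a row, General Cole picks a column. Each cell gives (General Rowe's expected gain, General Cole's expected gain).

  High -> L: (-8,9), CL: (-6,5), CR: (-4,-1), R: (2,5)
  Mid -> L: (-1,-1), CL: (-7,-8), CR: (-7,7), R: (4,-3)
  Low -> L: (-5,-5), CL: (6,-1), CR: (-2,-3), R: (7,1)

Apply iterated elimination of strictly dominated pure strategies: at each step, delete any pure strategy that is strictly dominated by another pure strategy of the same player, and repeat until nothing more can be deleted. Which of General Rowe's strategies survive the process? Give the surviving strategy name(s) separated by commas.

For General Rowe, Low strictly dominates High on the remaining columns (L: -5>-8, CL: 6>-6, CR: -2>-4, R: 7>2); eliminate High.
For General Cole, CR strictly dominates L on the remaining rows (Mid: 7>-1, Low: -3>-5); eliminate L.
General Rowe's strategy Mid is strictly dominated by Low (CL: 6>-7, CR: -2>-7, R: 7>4) and is removed.
General Cole's strategy CL is strictly dominated by R (Low: 1>-1) and is removed.
For General Cole, R strictly dominates CR on the remaining rows (Low: 1>-3); eliminate CR.
Among the remaining strategies, none is strictly dominated by another pure strategy of the same player, so the elimination stops.
Surviving strategies — General Rowe: {Low}; General Cole: {R}.

Low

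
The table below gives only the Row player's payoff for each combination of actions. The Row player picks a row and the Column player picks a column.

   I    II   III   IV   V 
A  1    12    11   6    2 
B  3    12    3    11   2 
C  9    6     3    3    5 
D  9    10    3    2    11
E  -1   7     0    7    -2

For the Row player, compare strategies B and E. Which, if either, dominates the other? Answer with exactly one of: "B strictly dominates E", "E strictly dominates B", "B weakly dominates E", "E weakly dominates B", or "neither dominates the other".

Compare B to E across each opponent action: I: 3>-1, II: 12>7, III: 3>0, IV: 11>7, V: 2>-2.
B gives a strictly higher payoff against each opponent action, so B strictly dominates E.

B strictly dominates E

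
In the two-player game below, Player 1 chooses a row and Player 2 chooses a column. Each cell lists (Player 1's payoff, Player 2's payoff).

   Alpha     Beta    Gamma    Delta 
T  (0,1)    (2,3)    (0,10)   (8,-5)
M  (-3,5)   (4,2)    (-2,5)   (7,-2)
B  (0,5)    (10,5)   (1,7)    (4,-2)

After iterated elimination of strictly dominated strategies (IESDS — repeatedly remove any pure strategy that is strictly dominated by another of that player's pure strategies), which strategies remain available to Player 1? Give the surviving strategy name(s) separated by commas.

B

Player 2's strategy Beta is strictly dominated by Gamma (T: 10>3, M: 5>2, B: 7>5) and is removed.
Row M is eliminated: T beats it against every remaining column (Alpha: 0>-3, Gamma: 0>-2, Delta: 8>7).
Player 2's strategy Alpha is strictly dominated by Gamma (T: 10>1, B: 7>5) and is removed.
For Player 2, Gamma strictly dominates Delta on the remaining rows (T: 10>-5, B: 7>-2); eliminate Delta.
Player 1's strategy T is strictly dominated by B (Gamma: 1>0) and is removed.
Among the remaining strategies, none is strictly dominated by another pure strategy of the same player, so the elimination stops.
Surviving strategies — Player 1: {B}; Player 2: {Gamma}.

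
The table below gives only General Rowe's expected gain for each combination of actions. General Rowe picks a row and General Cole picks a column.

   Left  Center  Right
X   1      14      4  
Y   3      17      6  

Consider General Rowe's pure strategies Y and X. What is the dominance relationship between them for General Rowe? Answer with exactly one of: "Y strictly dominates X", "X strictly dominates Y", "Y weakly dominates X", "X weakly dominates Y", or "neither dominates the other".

Compare Y to X across every action of General Cole: Left: 3>1, Center: 17>14, Right: 6>4.
Y gives a strictly higher payoff against every action of General Cole, so Y strictly dominates X.

Y strictly dominates X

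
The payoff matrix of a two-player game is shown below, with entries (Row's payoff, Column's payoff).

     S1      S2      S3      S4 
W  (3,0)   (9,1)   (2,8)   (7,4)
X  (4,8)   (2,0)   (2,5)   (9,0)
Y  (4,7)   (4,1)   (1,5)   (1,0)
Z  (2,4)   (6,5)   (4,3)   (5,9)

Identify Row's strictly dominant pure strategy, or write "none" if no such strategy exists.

none

W fails to dominate X at S1 (3<4).
X fails to dominate W at S2 (2<9).
Y fails to dominate W at S2 (4<9).
Z fails to dominate W at S1 (2<3).
No single strategy dominates all the others.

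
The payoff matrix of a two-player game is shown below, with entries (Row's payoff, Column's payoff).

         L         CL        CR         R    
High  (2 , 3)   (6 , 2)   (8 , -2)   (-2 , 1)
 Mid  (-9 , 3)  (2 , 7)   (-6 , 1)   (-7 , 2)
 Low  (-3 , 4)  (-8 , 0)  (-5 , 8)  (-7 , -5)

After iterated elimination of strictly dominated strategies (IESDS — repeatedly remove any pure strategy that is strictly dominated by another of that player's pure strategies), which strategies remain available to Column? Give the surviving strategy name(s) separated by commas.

L

Row Mid is eliminated: High beats it against every remaining column (L: 2>-9, CL: 6>2, CR: 8>-6, R: -2>-7).
Row Low is eliminated: High beats it against every remaining column (L: 2>-3, CL: 6>-8, CR: 8>-5, R: -2>-7).
Column's strategy CL is strictly dominated by L (High: 3>2) and is removed.
For Column, L strictly dominates CR on the remaining rows (High: 3>-2); eliminate CR.
For Column, L strictly dominates R on the remaining rows (High: 3>1); eliminate R.
Among the remaining strategies, none is strictly dominated by another pure strategy of the same player, so the elimination stops.
Surviving strategies — Row: {High}; Column: {L}.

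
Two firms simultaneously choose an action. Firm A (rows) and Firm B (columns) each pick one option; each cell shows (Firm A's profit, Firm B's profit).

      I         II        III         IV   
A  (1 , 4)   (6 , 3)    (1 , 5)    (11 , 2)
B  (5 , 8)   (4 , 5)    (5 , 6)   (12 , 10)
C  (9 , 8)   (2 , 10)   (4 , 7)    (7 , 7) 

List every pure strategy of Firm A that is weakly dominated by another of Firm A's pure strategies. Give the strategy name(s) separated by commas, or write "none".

A: no other strategy beats it everywhere (B at II (6>4); C at II (6>2)).
Nothing dominates B: A at I (5>1); C at II (4>2).
Nothing dominates C: A at I (9>1); B at I (9>5).

none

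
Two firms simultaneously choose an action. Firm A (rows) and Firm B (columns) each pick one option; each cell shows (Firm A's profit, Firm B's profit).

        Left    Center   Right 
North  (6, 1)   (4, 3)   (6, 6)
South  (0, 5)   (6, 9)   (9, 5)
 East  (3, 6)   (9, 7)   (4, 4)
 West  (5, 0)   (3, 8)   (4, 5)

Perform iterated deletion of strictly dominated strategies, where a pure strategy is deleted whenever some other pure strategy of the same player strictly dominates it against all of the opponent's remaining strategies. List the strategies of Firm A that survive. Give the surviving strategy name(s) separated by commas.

Row West is eliminated: North beats it against every remaining column (Left: 6>5, Center: 4>3, Right: 6>4).
Column Left is eliminated: Center beats it against every remaining row (North: 3>1, South: 9>5, East: 7>6).
Row North is eliminated: South beats it against every remaining column (Center: 6>4, Right: 9>6).
Firm B's strategy Right is strictly dominated by Center (South: 9>5, East: 7>4) and is removed.
For Firm A, East strictly dominates South on the remaining columns (Center: 9>6); eliminate South.
Among the remaining strategies, none is strictly dominated by another pure strategy of the same player, so the elimination stops.
Surviving strategies — Firm A: {East}; Firm B: {Center}.

East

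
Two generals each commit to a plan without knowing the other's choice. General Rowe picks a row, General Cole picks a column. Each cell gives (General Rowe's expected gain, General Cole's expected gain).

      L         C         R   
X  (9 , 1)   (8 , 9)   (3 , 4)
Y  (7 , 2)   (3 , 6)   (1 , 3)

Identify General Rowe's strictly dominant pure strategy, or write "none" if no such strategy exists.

X vs Y: L: 9>7, C: 8>3, R: 3>1.
X strictly beats every other strategy against every opponent action, so it is strictly dominant.

X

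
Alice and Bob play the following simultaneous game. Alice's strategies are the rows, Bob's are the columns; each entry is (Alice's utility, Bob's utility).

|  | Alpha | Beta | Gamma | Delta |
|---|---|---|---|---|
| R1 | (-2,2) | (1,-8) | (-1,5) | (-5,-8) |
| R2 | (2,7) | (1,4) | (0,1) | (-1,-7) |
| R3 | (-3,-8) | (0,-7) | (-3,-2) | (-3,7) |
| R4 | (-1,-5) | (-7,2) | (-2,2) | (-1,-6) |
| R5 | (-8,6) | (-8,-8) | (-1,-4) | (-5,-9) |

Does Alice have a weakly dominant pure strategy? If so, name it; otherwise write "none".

R2 vs R1: Alpha: 2>-2, Beta: 1=1, Gamma: 0>-1, Delta: -1>-5.
R2 vs R3: Alpha: 2>-3, Beta: 1>0, Gamma: 0>-3, Delta: -1>-3.
R2 vs R4: Alpha: 2>-1, Beta: 1>-7, Gamma: 0>-2, Delta: -1=-1.
R2 vs R5: Alpha: 2>-8, Beta: 1>-8, Gamma: 0>-1, Delta: -1>-5.
R2 is at least as good as every other strategy against every opponent action, so it is weakly dominant.

R2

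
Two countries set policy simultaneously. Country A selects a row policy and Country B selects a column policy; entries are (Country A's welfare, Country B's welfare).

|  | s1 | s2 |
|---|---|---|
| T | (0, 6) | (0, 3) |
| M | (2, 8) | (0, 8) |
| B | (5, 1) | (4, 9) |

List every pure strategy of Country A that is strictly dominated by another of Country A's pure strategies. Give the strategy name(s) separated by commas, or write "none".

T: dominated, since B does at least as well everywhere (s1: 5>0, s2: 4>0).
B strictly dominates M — s1: 5>2, s2: 4>0.
B: no other strategy beats it everywhere (T at s1 (5>0); M at s1 (5>2)).

T, M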